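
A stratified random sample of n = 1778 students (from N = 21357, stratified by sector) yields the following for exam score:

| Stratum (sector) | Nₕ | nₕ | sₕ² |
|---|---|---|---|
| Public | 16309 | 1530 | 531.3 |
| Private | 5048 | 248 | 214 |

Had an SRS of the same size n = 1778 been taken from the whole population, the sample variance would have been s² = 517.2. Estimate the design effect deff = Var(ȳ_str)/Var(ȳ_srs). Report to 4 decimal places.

0.8600

Var(ȳ_str) = Σ Wₕ²(1−fₕ)sₕ²/nₕ with Wₕ = Nₕ/21357:
  Public: (16309/21357)²·(1−1530/16309)·531.3/1530 = 0.18350178
  Private: (5048/21357)²·(1−248/5048)·214/248 = 0.045839744
  → Var(ȳ_str) = 0.22934152.
Var(ȳ_srs) = (1 − 1778/21357)·517.2/1778 = 0.26667175.
deff = 0.22934152 / 0.26667175 = 0.8600.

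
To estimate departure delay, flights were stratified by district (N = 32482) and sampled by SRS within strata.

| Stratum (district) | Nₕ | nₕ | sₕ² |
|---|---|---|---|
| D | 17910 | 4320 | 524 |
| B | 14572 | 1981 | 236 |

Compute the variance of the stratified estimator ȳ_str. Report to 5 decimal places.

0.04870

Var(ȳ_str) = Σₕ Wₕ²(1 − fₕ)sₕ²/nₕ with Wₕ = Nₕ/N, N = 32482.
D: Wₕ = 0.55138230; term = 0.55138230²·(1 − 0.24120603)·524/4320 = 0.027981891.
B: Wₕ = 0.44861770; term = 0.44861770²·(1 − 0.13594565)·236/1981 = 0.020716739.
Sum = 0.04869863.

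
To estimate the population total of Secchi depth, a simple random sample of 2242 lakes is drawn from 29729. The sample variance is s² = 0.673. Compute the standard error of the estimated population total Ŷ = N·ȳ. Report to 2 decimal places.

Var(Ŷ) = N²·Var(ȳ) = N²·(1 − n/N)·s²/n.
f = 2242/29729 = 0.07541458; Var(ȳ) = 0.92458542·0.673/2242 = 2.7754058 × 10^-4.
Var(Ŷ) = 29729² · (2.7754058 × 10^-4) = 245294.1.
SE(Ŷ) = √(245294.1) = 495.27.

495.27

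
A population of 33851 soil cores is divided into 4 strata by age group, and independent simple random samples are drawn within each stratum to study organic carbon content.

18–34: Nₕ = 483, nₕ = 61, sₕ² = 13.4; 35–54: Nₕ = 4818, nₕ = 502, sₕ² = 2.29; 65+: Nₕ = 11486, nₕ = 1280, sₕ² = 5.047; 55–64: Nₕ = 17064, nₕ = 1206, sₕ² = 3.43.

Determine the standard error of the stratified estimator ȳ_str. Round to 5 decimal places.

Var(ȳ_str) = Σₕ Wₕ²(1 − fₕ)sₕ²/nₕ with Wₕ = Nₕ/N, N = 33851.
18–34: Wₕ = 0.01426841; term = 0.01426841²·(1 − 0.12629400)·13.4/61 = 3.907433 × 10^-5.
35–54: Wₕ = 0.14232962; term = 0.14232962²·(1 − 0.10419261)·2.29/502 = 8.2782205 × 10^-5.
65+: Wₕ = 0.33931051; term = 0.33931051²·(1 − 0.11144001)·5.047/1280 = 4.0337103 × 10^-4.
55–64: Wₕ = 0.50409146; term = 0.50409146²·(1 − 0.07067511)·3.43/1206 = 6.716346 × 10^-4.
Sum = 0.0011968622.
SE = √(0.0011968622) = 0.03460.

0.03460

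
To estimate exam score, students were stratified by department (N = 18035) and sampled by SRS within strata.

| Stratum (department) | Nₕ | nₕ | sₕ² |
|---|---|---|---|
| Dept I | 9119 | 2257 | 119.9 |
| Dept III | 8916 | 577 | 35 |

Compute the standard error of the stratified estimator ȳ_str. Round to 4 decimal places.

0.1552

Var(ȳ_str) = Σₕ Wₕ²(1 − fₕ)sₕ²/nₕ with Wₕ = Nₕ/N, N = 18035.
Dept I: Wₕ = 0.50562795; term = 0.50562795²·(1 − 0.24750521)·119.9/2257 = 0.010220056.
Dept III: Wₕ = 0.49437205; term = 0.49437205²·(1 − 0.06471512)·35/577 = 0.013865769.
Sum = 0.024085825.
SE = √(0.024085825) = 0.1552.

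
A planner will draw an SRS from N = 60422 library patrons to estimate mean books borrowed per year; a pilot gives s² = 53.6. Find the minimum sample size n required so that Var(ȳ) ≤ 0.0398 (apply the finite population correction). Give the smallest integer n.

Without fpc, n₀ = s²/D = 53.6/0.0398 = 1346.7337.
With fpc, (1 − n/N)·s²/n ≤ D requires n ≥ n₀/(1 + n₀/N) = 1346.7337/(1 + 1346.7337/60422) = 1317.3711.
Rounding up, n = 1318.

1318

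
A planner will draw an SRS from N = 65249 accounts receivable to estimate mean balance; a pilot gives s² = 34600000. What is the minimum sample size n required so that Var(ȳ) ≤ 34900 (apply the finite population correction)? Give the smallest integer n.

Without fpc, n₀ = s²/D = 34600000/34900 = 991.4040.
With fpc, (1 − n/N)·s²/n ≤ D requires n ≥ n₀/(1 + n₀/N) = 991.4040/(1 + 991.4040/65249) = 976.5659.
Rounding up, n = 977.

977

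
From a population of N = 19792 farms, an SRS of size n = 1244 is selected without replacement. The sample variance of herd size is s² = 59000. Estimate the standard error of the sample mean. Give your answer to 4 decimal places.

6.6668

Under SRS without replacement, Var(ȳ) = (1 − f)·s²/n with f = n/N = 1244/19792 = 0.06285368.
Var(ȳ) = (1 − 0.06285368)·59000/1244 = 0.93714632·47.427653 = 44.44665.
SE(ȳ) = √(44.44665) = 6.6668.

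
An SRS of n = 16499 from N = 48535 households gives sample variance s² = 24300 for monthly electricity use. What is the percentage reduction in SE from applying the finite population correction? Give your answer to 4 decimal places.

f = n/N = 16499/48535 = 0.33994025.
SE_no-fpc = √(s²/n) = 1.2135965; SE_fpc = √((1−f)s²/n) = 0.98597511.
Ratio = √(1−f) = 0.81244061. Reduction = 100·(1 − 0.81244061) = 18.7559%.

18.7559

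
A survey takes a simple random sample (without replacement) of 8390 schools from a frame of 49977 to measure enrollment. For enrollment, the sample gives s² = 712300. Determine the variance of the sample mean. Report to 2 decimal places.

70.65

Under SRS without replacement, Var(ȳ) = (1 − f)·s²/n with f = n/N = 8390/49977 = 0.16787722.
Var(ȳ) = (1 − 0.16787722)·712300/8390 = 0.83212278·84.898689 = 70.646133.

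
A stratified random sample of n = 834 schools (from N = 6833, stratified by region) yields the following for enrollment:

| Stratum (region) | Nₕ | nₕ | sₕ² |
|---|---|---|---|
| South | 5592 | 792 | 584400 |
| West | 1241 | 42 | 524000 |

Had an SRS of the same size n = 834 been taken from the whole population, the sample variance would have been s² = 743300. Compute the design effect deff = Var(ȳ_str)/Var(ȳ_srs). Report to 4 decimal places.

1.0503

Var(ȳ_str) = Σ Wₕ²(1−fₕ)sₕ²/nₕ with Wₕ = Nₕ/6833:
  South: (5592/6833)²·(1−792/5592)·584400/792 = 424.19992
  West: (1241/6833)²·(1−42/1241)·524000/42 = 397.60343
  → Var(ȳ_str) = 821.80335.
Var(ȳ_srs) = (1 − 834/6833)·743300/834 = 782.46609.
deff = 821.80335 / 782.46609 = 1.0503.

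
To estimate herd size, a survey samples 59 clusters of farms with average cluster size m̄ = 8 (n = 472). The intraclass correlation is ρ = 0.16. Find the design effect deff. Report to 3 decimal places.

deff = 1 + (8 − 1)·0.16 = 1 + 1.12 = 2.12.

2.120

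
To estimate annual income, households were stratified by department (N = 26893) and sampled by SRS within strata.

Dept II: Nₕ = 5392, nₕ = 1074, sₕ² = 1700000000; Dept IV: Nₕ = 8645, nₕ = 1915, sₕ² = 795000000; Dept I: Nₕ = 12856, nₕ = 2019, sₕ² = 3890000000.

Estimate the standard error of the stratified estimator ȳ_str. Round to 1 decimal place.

Var(ȳ_str) = Σₕ Wₕ²(1 − fₕ)sₕ²/nₕ with Wₕ = Nₕ/N, N = 26893.
Dept II: Wₕ = 0.20049827; term = 0.20049827²·(1 − 0.19918398)·1700000000/1074 = 50956.391.
Dept IV: Wₕ = 0.32145912; term = 0.32145912²·(1 − 0.22151533)·795000000/1915 = 33396.42.
Dept I: Wₕ = 0.47804261; term = 0.47804261²·(1 − 0.15704729)·3890000000/2019 = 371150.21.
Sum = 455503.02.
SE = √(455503.02) = 674.9.

674.9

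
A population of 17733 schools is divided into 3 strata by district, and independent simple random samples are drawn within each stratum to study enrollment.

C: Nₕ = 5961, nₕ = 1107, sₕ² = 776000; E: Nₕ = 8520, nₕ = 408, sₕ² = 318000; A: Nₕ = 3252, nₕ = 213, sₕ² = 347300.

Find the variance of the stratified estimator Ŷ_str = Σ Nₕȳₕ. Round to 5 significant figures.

9.0266 × 10^10

Var(Ŷ_str) = Σₕ Nₕ²(1 − fₕ)sₕ²/nₕ.
C: 5961²·(1 − 1107/5961)·776000/1107 = 2.0283038 × 10^10.
E: 8520²·(1 − 408/8520)·318000/408 = 5.3868452 × 10^10.
A: 3252²·(1 − 213/3252)·347300/213 = 1.6114113 × 10^10.
Sum = 9.0265603 × 10^10.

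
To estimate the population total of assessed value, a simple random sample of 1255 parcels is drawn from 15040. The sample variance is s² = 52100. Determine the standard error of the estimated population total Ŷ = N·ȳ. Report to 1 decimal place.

Var(Ŷ) = N²·Var(ȳ) = N²·(1 − n/N)·s²/n.
f = 1255/15040 = 0.08344415; Var(ȳ) = 0.91655585·52100/1255 = 38.049848.
Var(Ŷ) = 15040² · 38.049848 = 8.6069365 × 10^9.
SE(Ŷ) = √(8.6069365 × 10^9) = 92773.6.

92773.6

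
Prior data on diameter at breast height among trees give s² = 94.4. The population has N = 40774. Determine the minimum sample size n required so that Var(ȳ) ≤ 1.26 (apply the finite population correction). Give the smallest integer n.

75

Without fpc, n₀ = s²/D = 94.4/1.26 = 74.9206.
With fpc, (1 − n/N)·s²/n ≤ D requires n ≥ n₀/(1 + n₀/N) = 74.9206/(1 + 74.9206/40774) = 74.7832.
Rounding up, n = 75.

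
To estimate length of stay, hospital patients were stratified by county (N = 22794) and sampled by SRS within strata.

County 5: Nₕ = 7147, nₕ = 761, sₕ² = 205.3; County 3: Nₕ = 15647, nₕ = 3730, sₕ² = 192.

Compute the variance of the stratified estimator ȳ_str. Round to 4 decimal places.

0.0422

Var(ȳ_str) = Σₕ Wₕ²(1 − fₕ)sₕ²/nₕ with Wₕ = Nₕ/N, N = 22794.
County 5: Wₕ = 0.31354742; term = 0.31354742²·(1 − 0.10647824)·205.3/761 = 0.02369823.
County 3: Wₕ = 0.68645258; term = 0.68645258²·(1 − 0.23838435)·192/3730 = 0.018473506.
Sum = 0.042171736.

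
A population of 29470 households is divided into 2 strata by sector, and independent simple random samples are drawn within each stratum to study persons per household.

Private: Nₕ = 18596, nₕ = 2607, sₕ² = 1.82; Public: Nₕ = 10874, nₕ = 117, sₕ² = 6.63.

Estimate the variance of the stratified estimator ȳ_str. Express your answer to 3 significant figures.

Var(ȳ_str) = Σₕ Wₕ²(1 − fₕ)sₕ²/nₕ with Wₕ = Nₕ/N, N = 29470.
Private: Wₕ = 0.63101459; term = 0.63101459²·(1 − 0.14019144)·1.82/2607 = 2.3900717 × 10^-4.
Public: Wₕ = 0.36898541; term = 0.36898541²·(1 − 0.01075961)·6.63/117 = 0.0076321675.
Sum = 0.0078711747.

0.00787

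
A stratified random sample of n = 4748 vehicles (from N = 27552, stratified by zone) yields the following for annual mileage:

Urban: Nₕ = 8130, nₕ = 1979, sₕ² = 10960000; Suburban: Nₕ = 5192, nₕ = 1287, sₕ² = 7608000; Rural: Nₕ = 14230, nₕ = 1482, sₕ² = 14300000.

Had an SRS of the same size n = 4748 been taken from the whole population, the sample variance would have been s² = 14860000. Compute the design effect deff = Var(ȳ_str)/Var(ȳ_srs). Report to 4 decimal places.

1.0919

Var(ȳ_str) = Σ Wₕ²(1−fₕ)sₕ²/nₕ with Wₕ = Nₕ/27552:
  Urban: (8130/27552)²·(1−1979/8130)·10960000/1979 = 364.83355
  Suburban: (5192/27552)²·(1−1287/5192)·7608000/1287 = 157.8852
  Rural: (14230/27552)²·(1−1482/14230)·14300000/1482 = 2305.8366
  → Var(ȳ_str) = 2828.5554.
Var(ȳ_srs) = (1 − 4748/27552)·14860000/4748 = 2590.3951.
deff = 2828.5554 / 2590.3951 = 1.0919.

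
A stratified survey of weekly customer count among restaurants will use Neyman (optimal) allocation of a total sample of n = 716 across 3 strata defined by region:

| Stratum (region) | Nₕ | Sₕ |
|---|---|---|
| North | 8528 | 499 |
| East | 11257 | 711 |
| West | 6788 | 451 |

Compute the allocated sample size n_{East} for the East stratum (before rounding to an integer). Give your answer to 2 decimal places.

374.05

Neyman allocation: nₕ = n·NₕSₕ / Σⱼ NⱼSⱼ.
Σ NⱼSⱼ = 8528·499 + 11257·711 + 6788·451 = 1.5320587 × 10^7.
n_{East} = 716·11257·711 / (1.5320587 × 10^7) = 374.05.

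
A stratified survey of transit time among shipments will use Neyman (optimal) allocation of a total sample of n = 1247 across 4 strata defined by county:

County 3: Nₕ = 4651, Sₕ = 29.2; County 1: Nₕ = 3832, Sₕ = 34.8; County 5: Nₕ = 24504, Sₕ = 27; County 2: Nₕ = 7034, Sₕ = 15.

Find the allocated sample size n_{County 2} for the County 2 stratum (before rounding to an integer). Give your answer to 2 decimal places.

126.96

Neyman allocation: nₕ = n·NₕSₕ / Σⱼ NⱼSⱼ.
Σ NⱼSⱼ = 4651·29.2 + 3832·34.8 + 24504·27 + 7034·15 = 1.0362808 × 10^6.
n_{County 2} = 1247·7034·15 / (1.0362808 × 10^6) = 126.96.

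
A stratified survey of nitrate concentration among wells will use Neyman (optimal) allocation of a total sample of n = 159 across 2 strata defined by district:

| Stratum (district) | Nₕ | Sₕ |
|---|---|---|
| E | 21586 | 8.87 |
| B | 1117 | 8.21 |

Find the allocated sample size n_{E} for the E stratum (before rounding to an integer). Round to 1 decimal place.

151.7

Neyman allocation: nₕ = n·NₕSₕ / Σⱼ NⱼSⱼ.
Σ NⱼSⱼ = 21586·8.87 + 1117·8.21 = 200638.39.
n_{E} = 159·21586·8.87 / 200638.39 = 151.7.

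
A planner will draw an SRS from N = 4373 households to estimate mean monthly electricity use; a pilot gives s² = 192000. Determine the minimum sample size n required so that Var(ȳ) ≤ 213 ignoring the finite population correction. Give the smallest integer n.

902

Without fpc, n₀ = s²/D = 192000/213 = 901.4085.
Rounding up, n = 902.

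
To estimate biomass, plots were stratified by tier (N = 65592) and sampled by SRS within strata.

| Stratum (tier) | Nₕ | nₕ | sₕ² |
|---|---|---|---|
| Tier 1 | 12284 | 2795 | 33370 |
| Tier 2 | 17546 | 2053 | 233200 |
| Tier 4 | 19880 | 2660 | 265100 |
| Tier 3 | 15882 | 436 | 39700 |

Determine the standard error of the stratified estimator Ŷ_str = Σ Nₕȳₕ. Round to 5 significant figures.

Var(Ŷ_str) = Σₕ Nₕ²(1 − fₕ)sₕ²/nₕ.
Tier 1: 12284²·(1 − 2795/12284)·33370/2795 = 1.3916648 × 10^9.
Tier 2: 17546²·(1 − 2053/17546)·233200/2053 = 3.087829 × 10^10.
Tier 4: 19880²·(1 − 2660/19880)·265100/2660 = 3.4117533 × 10^10.
Tier 3: 15882²·(1 − 436/15882)·39700/436 = 2.233702 × 10^10.
Sum = 8.8724508 × 10^10.
SE = √(8.8724508 × 10^10) = 297870.

297870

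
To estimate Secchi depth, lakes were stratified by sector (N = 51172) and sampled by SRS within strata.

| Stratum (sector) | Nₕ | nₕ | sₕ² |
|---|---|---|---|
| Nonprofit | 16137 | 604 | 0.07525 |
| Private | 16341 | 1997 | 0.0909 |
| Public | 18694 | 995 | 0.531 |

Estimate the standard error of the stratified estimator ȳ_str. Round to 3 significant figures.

0.00913

Var(ȳ_str) = Σₕ Wₕ²(1 − fₕ)sₕ²/nₕ with Wₕ = Nₕ/N, N = 51172.
Nonprofit: Wₕ = 0.31534824; term = 0.31534824²·(1 − 0.03742951)·0.07525/604 = 1.1925674 × 10^-5.
Private: Wₕ = 0.31933479; term = 0.31933479²·(1 − 0.12220794)·0.0909/1997 = 4.0744589 × 10^-6.
Public: Wₕ = 0.36531697; term = 0.36531697²·(1 − 0.05322563)·0.531/995 = 6.7430693 × 10^-5.
Sum = 8.3430826 × 10^-5.
SE = √(8.3430826 × 10^-5) = 0.00913.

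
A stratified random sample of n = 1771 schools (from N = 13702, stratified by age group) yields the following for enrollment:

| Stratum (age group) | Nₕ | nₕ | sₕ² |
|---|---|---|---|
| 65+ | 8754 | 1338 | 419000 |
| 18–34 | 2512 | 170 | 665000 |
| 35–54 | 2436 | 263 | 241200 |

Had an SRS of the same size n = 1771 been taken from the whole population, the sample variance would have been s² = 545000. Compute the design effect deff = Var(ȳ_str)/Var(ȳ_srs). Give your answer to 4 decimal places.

Var(ȳ_str) = Σ Wₕ²(1−fₕ)sₕ²/nₕ with Wₕ = Nₕ/13702:
  65+: (8754/13702)²·(1−1338/8754)·419000/1338 = 108.28449
  18–34: (2512/13702)²·(1−170/2512)·665000/170 = 122.57766
  35–54: (2436/13702)²·(1−263/2436)·241200/263 = 25.857744
  → Var(ȳ_str) = 256.71989.
Var(ȳ_srs) = (1 − 1771/13702)·545000/1771 = 267.96053.
deff = 256.71989 / 267.96053 = 0.9581.

0.9581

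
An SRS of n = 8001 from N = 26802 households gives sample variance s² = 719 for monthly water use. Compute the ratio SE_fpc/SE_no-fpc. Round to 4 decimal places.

f = n/N = 8001/26802 = 0.29852250.
SE_no-fpc = √(s²/n) = 0.29977286; SE_fpc = √((1−f)s²/n) = 0.25107252.
Ratio = √(1−f) = 0.83754254.

0.8375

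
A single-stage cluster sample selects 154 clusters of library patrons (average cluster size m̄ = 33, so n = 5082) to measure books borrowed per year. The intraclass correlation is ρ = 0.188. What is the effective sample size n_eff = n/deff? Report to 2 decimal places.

724.34

deff = 1 + (33 − 1)·0.188 = 1 + 6.016 = 7.016.
n_eff = 5082 / 7.016 = 724.34.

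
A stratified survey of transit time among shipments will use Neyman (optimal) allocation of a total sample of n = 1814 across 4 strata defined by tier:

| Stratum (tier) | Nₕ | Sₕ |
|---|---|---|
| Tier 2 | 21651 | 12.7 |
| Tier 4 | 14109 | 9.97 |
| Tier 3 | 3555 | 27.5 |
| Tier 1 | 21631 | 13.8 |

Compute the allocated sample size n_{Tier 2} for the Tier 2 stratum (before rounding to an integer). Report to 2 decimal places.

614.35

Neyman allocation: nₕ = n·NₕSₕ / Σⱼ NⱼSⱼ.
Σ NⱼSⱼ = 21651·12.7 + 14109·9.97 + 3555·27.5 + 21631·13.8 = 811904.73.
n_{Tier 2} = 1814·21651·12.7 / 811904.73 = 614.35.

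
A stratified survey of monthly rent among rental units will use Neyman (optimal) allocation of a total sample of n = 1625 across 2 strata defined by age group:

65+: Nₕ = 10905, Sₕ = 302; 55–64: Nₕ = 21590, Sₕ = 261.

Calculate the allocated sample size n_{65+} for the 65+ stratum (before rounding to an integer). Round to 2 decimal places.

599.40

Neyman allocation: nₕ = n·NₕSₕ / Σⱼ NⱼSⱼ.
Σ NⱼSⱼ = 10905·302 + 21590·261 = 8.9283 × 10^6.
n_{65+} = 1625·10905·302 / (8.9283 × 10^6) = 599.40.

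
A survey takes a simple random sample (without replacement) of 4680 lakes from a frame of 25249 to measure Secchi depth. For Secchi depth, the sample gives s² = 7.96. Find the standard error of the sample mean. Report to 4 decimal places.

Under SRS without replacement, Var(ȳ) = (1 − f)·s²/n with f = n/N = 4680/25249 = 0.18535388.
Var(ȳ) = (1 − 0.18535388)·7.96/4680 = 0.81464612·0.0017008547 = 0.0013855947.
SE(ȳ) = √(0.0013855947) = 0.0372.

0.0372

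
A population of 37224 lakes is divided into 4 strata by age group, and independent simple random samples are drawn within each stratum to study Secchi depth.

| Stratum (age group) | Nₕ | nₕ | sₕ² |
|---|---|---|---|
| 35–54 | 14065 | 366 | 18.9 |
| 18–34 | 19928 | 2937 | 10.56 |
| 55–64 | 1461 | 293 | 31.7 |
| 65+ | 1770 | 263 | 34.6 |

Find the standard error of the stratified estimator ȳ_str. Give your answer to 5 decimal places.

Var(ȳ_str) = Σₕ Wₕ²(1 − fₕ)sₕ²/nₕ with Wₕ = Nₕ/N, N = 37224.
35–54: Wₕ = 0.37784763; term = 0.37784763²·(1 − 0.02602204)·18.9/366 = 0.0071806415.
18–34: Wₕ = 0.53535354; term = 0.53535354²·(1 − 0.14738057)·10.56/2937 = 8.7861082 × 10^-4.
55–64: Wₕ = 0.03924887; term = 0.03924887²·(1 − 0.20054757)·31.7/293 = 1.3324123 × 10^-4.
65+: Wₕ = 0.04754997; term = 0.04754997²·(1 − 0.14858757)·34.6/263 = 2.5325661 × 10^-4.
Sum = 0.0084457502.
SE = √(0.0084457502) = 0.09190.

0.09190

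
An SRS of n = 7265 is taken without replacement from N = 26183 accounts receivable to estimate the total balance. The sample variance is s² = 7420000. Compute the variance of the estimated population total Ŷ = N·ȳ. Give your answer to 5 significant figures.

Var(Ŷ) = N²·Var(ȳ) = N²·(1 − n/N)·s²/n.
f = 7265/26183 = 0.27747011; Var(ȳ) = 0.72252989·7420000/7265 = 737.94518.
Var(Ŷ) = 26183² · 737.94518 = 5.0589794 × 10^11.

5.0590 × 10^11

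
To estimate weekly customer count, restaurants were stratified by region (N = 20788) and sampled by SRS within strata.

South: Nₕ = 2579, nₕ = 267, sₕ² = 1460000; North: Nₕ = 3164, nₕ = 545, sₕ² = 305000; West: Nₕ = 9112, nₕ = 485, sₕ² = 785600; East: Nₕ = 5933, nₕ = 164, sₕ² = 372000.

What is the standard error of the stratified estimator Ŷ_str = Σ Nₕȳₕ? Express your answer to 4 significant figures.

Var(Ŷ_str) = Σₕ Nₕ²(1 − fₕ)sₕ²/nₕ.
South: 2579²·(1 − 267/2579)·1460000/267 = 3.2604742 × 10^10.
North: 3164²·(1 − 545/3164)·305000/545 = 4.637408 × 10^9.
West: 9112²·(1 − 485/9112)·785600/485 = 1.2733073 × 10^11.
East: 5933²·(1 − 164/5933)·372000/164 = 7.7637936 × 10^10.
Sum = 2.4221082 × 10^11.
SE = √(2.4221082 × 10^11) = 492100.

492100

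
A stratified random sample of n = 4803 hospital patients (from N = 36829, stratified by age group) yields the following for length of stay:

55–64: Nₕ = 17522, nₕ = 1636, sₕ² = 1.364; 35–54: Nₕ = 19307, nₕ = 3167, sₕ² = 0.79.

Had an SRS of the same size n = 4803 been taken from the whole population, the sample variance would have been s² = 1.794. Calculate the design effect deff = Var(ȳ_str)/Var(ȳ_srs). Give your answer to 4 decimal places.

Var(ȳ_str) = Σ Wₕ²(1−fₕ)sₕ²/nₕ with Wₕ = Nₕ/36829:
  55–64: (17522/36829)²·(1−1636/17522)·1.364/1636 = 1.7109978 × 10^-4
  35–54: (19307/36829)²·(1−3167/19307)·0.79/3167 = 5.7308297 × 10^-5
  → Var(ȳ_str) = 2.2840808 × 10^-4.
Var(ȳ_srs) = (1 − 4803/36829)·1.794/4803 = 3.2480494 × 10^-4.
deff = (2.2840808 × 10^-4) / (3.2480494 × 10^-4) = 0.7032.

0.7032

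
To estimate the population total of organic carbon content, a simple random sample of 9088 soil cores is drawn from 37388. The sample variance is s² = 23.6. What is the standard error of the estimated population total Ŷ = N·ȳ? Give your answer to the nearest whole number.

Var(Ŷ) = N²·Var(ȳ) = N²·(1 − n/N)·s²/n.
f = 9088/37388 = 0.24307264; Var(ȳ) = 0.75692736·23.6/9088 = 0.0019656124.
Var(Ŷ) = 37388² · 0.0019656124 = 2.7476559 × 10^6.
SE(Ŷ) = √(2.7476559 × 10^6) = 1658.

1658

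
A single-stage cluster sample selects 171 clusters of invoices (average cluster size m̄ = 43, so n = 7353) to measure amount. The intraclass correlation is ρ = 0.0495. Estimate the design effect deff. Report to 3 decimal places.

deff = 1 + (43 − 1)·0.0495 = 1 + 2.079 = 3.079.

3.079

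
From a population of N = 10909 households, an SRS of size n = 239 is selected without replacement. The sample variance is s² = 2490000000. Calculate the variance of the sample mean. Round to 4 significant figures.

Under SRS without replacement, Var(ȳ) = (1 − f)·s²/n with f = n/N = 239/10909 = 0.02190852.
Var(ȳ) = (1 − 0.02190852)·2490000000/239 = 0.97809148·1.041841 × 10^7 = 1.0190158 × 10^7.

1.019 × 10^7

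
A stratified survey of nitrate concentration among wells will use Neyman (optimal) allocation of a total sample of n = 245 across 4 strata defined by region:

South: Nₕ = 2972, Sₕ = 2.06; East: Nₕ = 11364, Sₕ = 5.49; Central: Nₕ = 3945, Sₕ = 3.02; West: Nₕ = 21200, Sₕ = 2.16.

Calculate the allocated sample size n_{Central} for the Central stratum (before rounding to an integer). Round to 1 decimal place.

Neyman allocation: nₕ = n·NₕSₕ / Σⱼ NⱼSⱼ.
Σ NⱼSⱼ = 2972·2.06 + 11364·5.49 + 3945·3.02 + 21200·2.16 = 126216.58.
n_{Central} = 245·3945·3.02 / 126216.58 = 23.1.

23.1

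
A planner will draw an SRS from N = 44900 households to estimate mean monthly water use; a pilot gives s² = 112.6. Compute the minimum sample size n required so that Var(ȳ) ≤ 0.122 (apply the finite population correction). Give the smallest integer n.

Without fpc, n₀ = s²/D = 112.6/0.122 = 922.9508.
With fpc, (1 − n/N)·s²/n ≤ D requires n ≥ n₀/(1 + n₀/N) = 922.9508/(1 + 922.9508/44900) = 904.3610.
Rounding up, n = 905.

905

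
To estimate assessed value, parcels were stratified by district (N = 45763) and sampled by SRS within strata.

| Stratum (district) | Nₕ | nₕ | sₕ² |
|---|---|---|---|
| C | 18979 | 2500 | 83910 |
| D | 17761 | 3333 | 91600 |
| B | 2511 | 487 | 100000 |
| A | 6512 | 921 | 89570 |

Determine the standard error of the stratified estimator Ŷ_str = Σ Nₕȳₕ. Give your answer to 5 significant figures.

Var(Ŷ_str) = Σₕ Nₕ²(1 − fₕ)sₕ²/nₕ.
C: 18979²·(1 − 2500/18979)·83910/2500 = 1.0497307 × 10^10.
D: 17761²·(1 − 3333/17761)·91600/3333 = 7.0426111 × 10^9.
B: 2511²·(1 − 487/2511)·100000/487 = 1.043586 × 10^9.
A: 6512²·(1 − 921/6512)·89570/921 = 3.5408443 × 10^9.
Sum = 2.2124348 × 10^10.
SE = √(2.2124348 × 10^10) = 148740.

148740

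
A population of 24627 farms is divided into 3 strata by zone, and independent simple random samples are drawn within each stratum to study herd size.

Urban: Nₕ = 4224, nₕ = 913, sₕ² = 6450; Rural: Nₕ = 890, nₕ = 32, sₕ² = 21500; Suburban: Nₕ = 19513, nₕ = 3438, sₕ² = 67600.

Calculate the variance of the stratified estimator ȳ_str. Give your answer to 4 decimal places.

11.1782

Var(ȳ_str) = Σₕ Wₕ²(1 − fₕ)sₕ²/nₕ with Wₕ = Nₕ/N, N = 24627.
Urban: Wₕ = 0.17151906; term = 0.17151906²·(1 − 0.21614583)·6450/913 = 0.16291047.
Rural: Wₕ = 0.03613920; term = 0.03613920²·(1 − 0.03595506)·21500/32 = 0.84594622.
Suburban: Wₕ = 0.79234174; term = 0.79234174²·(1 − 0.17619023)·67600/3438 = 10.169341.
Sum = 11.178198.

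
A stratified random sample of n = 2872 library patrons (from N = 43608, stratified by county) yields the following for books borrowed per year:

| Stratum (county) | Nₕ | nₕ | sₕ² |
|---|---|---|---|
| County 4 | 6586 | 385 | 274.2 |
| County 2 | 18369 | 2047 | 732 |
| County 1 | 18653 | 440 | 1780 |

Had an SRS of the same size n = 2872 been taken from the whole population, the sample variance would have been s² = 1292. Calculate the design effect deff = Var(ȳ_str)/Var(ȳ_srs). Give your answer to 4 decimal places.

1.8903

Var(ȳ_str) = Σ Wₕ²(1−fₕ)sₕ²/nₕ with Wₕ = Nₕ/43608:
  County 4: (6586/43608)²·(1−385/6586)·274.2/385 = 0.015295294
  County 2: (18369/43608)²·(1−2047/18369)·732/2047 = 0.056379314
  County 1: (18653/43608)²·(1−440/18653)·1780/440 = 0.72271183
  → Var(ȳ_str) = 0.79438644.
Var(ȳ_srs) = (1 − 2872/43608)·1292/2872 = 0.42023313.
deff = 0.79438644 / 0.42023313 = 1.8903.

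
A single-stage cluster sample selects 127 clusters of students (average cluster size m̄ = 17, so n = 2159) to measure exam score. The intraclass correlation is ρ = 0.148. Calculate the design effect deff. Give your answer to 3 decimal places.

deff = 1 + (17 − 1)·0.148 = 1 + 2.368 = 3.368.

3.368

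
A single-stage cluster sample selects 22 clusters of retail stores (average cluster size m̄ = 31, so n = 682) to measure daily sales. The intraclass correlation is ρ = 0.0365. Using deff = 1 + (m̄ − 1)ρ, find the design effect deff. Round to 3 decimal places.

2.095

deff = 1 + (31 − 1)·0.0365 = 1 + 1.095 = 2.095.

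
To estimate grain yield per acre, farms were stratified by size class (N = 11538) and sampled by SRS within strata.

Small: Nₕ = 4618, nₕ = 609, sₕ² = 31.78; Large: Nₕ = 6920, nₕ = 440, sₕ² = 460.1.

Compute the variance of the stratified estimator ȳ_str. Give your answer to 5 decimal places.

0.35948

Var(ȳ_str) = Σₕ Wₕ²(1 − fₕ)sₕ²/nₕ with Wₕ = Nₕ/N, N = 11538.
Small: Wₕ = 0.40024268; term = 0.40024268²·(1 − 0.13187527)·31.78/609 = 0.0072571402.
Large: Wₕ = 0.59975732; term = 0.59975732²·(1 − 0.06358382)·460.1/440 = 0.35222452.
Sum = 0.35948166.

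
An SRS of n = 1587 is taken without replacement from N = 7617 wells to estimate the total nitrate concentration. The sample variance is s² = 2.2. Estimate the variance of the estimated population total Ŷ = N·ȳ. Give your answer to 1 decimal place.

63671.8

Var(Ŷ) = N²·Var(ȳ) = N²·(1 − n/N)·s²/n.
f = 1587/7617 = 0.20834974; Var(ȳ) = 0.79165026·2.2/1587 = 0.0010974358.
Var(Ŷ) = 7617² · 0.0010974358 = 63671.786.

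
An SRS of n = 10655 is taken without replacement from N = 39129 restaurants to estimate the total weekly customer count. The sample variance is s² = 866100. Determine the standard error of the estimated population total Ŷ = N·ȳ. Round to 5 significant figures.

Var(Ŷ) = N²·Var(ȳ) = N²·(1 − n/N)·s²/n.
f = 10655/39129 = 0.27230443; Var(ȳ) = 0.72769557·866100/10655 = 59.151303.
Var(Ŷ) = 39129² · 59.151303 = 9.0565297 × 10^10.
SE(Ŷ) = √(9.0565297 × 10^10) = 300940.

300940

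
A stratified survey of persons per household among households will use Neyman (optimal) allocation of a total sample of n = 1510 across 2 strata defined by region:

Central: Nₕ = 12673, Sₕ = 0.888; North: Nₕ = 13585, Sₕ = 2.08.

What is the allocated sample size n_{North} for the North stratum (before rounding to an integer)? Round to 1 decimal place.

Neyman allocation: nₕ = n·NₕSₕ / Σⱼ NⱼSⱼ.
Σ NⱼSⱼ = 12673·0.888 + 13585·2.08 = 39510.424.
n_{North} = 1510·13585·2.08 / 39510.424 = 1079.9.

1079.9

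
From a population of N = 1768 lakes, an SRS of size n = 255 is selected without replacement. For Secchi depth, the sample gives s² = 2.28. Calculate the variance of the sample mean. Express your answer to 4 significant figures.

0.007652

Under SRS without replacement, Var(ȳ) = (1 − f)·s²/n with f = n/N = 255/1768 = 0.14423077.
Var(ȳ) = (1 − 0.14423077)·2.28/255 = 0.85576923·0.0089411765 = 0.0076515837.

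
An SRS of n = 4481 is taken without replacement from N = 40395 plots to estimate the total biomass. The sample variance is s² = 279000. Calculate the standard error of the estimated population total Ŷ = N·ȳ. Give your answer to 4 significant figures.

300500

Var(Ŷ) = N²·Var(ȳ) = N²·(1 − n/N)·s²/n.
f = 4481/40395 = 0.11092957; Var(ȳ) = 0.88907043·279000/4481 = 55.356092.
Var(Ŷ) = 40395² · 55.356092 = 9.0327637 × 10^10.
SE(Ŷ) = √(9.0327637 × 10^10) = 300500.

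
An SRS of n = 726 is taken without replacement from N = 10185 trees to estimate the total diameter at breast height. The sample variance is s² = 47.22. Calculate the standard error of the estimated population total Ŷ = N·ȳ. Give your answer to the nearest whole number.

2503

Var(Ŷ) = N²·Var(ȳ) = N²·(1 − n/N)·s²/n.
f = 726/10185 = 0.07128130; Var(ȳ) = 0.92871870·47.22/726 = 0.060405093.
Var(Ŷ) = 10185² · 0.060405093 = 6.2660755 × 10^6.
SE(Ŷ) = √(6.2660755 × 10^6) = 2503.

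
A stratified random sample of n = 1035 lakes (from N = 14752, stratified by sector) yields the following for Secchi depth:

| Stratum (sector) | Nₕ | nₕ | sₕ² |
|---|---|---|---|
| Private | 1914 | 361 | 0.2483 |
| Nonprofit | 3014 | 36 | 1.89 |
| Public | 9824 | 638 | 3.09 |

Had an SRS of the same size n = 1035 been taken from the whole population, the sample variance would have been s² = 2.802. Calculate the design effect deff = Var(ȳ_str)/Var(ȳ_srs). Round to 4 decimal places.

Var(ȳ_str) = Σ Wₕ²(1−fₕ)sₕ²/nₕ with Wₕ = Nₕ/14752:
  Private: (1914/14752)²·(1−361/1914)·0.2483/361 = 9.3946607 × 10^-6
  Nonprofit: (3014/14752)²·(1−36/3014)·1.89/36 = 0.0021653367
  Public: (9824/14752)²·(1−638/9824)·3.09/638 = 0.0020084027
  → Var(ȳ_str) = 0.0041831341.
Var(ȳ_srs) = (1 − 1035/14752)·2.802/1035 = 0.002517306.
deff = 0.0041831341 / 0.002517306 = 1.6618.

1.6618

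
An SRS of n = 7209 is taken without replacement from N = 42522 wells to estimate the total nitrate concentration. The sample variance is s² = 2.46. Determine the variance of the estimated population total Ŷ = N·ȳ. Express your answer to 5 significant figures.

512400

Var(Ŷ) = N²·Var(ȳ) = N²·(1 − n/N)·s²/n.
f = 7209/42522 = 0.16953577; Var(ȳ) = 0.83046423·2.46/7209 = 2.8338771 × 10^-4.
Var(Ŷ) = 42522² · (2.8338771 × 10^-4) = 512399.12.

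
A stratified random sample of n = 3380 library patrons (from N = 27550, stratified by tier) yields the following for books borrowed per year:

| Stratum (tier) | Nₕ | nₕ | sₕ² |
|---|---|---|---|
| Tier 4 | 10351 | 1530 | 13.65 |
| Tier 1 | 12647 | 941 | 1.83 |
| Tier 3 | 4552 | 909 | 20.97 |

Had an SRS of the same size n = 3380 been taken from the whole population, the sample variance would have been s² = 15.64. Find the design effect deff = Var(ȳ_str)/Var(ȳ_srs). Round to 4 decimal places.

Var(ȳ_str) = Σ Wₕ²(1−fₕ)sₕ²/nₕ with Wₕ = Nₕ/27550:
  Tier 4: (10351/27550)²·(1−1530/10351)·13.65/1530 = 0.0010732432
  Tier 1: (12647/27550)²·(1−941/12647)·1.83/941 = 3.7932747 × 10^-4
  Tier 3: (4552/27550)²·(1−909/4552)·20.97/909 = 5.040258 × 10^-4
  → Var(ȳ_str) = 0.0019565965.
Var(ȳ_srs) = (1 − 3380/27550)·15.64/3380 = 0.0040595238.
deff = 0.0019565965 / 0.0040595238 = 0.4820.

0.4820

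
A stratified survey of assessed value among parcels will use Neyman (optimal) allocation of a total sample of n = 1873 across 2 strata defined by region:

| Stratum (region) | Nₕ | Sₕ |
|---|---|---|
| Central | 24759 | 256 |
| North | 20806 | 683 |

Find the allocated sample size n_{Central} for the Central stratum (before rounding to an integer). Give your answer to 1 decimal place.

Neyman allocation: nₕ = n·NₕSₕ / Σⱼ NⱼSⱼ.
Σ NⱼSⱼ = 24759·256 + 20806·683 = 2.0548802 × 10^7.
n_{Central} = 1873·24759·256 / (2.0548802 × 10^7) = 577.7.

577.7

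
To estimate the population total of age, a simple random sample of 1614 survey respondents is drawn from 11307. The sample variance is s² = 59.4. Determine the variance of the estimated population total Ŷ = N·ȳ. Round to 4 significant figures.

Var(Ŷ) = N²·Var(ȳ) = N²·(1 − n/N)·s²/n.
f = 1614/11307 = 0.14274343; Var(ȳ) = 0.85725657·59.4/1614 = 0.031549591.
Var(Ŷ) = 11307² · 0.031549591 = 4.03356 × 10^6.

4.034 × 10^6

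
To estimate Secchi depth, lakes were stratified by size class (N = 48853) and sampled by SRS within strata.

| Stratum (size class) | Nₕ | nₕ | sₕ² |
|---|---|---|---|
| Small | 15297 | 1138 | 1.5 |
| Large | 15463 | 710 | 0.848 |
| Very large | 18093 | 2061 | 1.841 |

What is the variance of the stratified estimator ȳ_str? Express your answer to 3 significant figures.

Var(ȳ_str) = Σₕ Wₕ²(1 − fₕ)sₕ²/nₕ with Wₕ = Nₕ/N, N = 48853.
Small: Wₕ = 0.31312304; term = 0.31312304²·(1 − 0.07439367)·1.5/1138 = 1.1962043 × 10^-4.
Large: Wₕ = 0.31652099; term = 0.31652099²·(1 − 0.04591606)·0.848/710 = 1.1416399 × 10^-4.
Very large: Wₕ = 0.37035597; term = 0.37035597²·(1 − 0.11391146)·1.841/2061 = 1.0856544 × 10^-4.
Sum = 3.4234986 × 10^-4.

3.42 × 10^-4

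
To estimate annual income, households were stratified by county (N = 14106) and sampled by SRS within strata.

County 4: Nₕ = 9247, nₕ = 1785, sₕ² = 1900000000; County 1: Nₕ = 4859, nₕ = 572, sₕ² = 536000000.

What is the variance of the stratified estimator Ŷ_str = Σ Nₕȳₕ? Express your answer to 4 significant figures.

Var(Ŷ_str) = Σₕ Nₕ²(1 − fₕ)sₕ²/nₕ.
County 4: 9247²·(1 − 1785/9247)·1900000000/1785 = 7.3446564 × 10^13.
County 1: 4859²·(1 − 572/4859)·536000000/572 = 1.951952 × 10^13.
Sum = 9.2966084 × 10^13.

9.297 × 10^13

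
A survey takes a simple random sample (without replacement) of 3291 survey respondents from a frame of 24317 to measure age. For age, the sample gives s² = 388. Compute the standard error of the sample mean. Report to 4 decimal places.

0.3193

Under SRS without replacement, Var(ȳ) = (1 − f)·s²/n with f = n/N = 3291/24317 = 0.13533742.
Var(ȳ) = (1 − 0.13533742)·388/3291 = 0.86466258·0.1178973 = 0.10194138.
SE(ȳ) = √(0.10194138) = 0.3193.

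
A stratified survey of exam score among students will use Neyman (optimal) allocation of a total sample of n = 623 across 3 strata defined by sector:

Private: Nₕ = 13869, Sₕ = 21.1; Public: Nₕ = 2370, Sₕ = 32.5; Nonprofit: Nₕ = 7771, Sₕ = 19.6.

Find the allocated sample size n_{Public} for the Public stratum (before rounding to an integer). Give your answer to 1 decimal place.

91.9

Neyman allocation: nₕ = n·NₕSₕ / Σⱼ NⱼSⱼ.
Σ NⱼSⱼ = 13869·21.1 + 2370·32.5 + 7771·19.6 = 521972.5.
n_{Public} = 623·2370·32.5 / 521972.5 = 91.9.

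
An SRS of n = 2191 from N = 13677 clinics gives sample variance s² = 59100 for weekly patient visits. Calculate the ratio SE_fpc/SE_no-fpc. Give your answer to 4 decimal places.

f = n/N = 2191/13677 = 0.16019595.
SE_no-fpc = √(s²/n) = 5.1936485; SE_fpc = √((1−f)s²/n) = 4.7595022.
Ratio = √(1−f) = 0.91640823.

0.9164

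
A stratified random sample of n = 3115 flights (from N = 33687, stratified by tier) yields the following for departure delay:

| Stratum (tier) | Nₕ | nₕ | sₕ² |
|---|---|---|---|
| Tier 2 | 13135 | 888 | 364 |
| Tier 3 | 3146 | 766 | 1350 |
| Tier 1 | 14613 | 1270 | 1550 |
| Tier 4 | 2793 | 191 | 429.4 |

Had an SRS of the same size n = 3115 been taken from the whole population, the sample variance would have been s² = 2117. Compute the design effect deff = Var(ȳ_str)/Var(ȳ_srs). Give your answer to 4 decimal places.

Var(ȳ_str) = Σ Wₕ²(1−fₕ)sₕ²/nₕ with Wₕ = Nₕ/33687:
  Tier 2: (13135/33687)²·(1−888/13135)·364/888 = 0.058106343
  Tier 3: (3146/33687)²·(1−766/3146)·1350/766 = 0.011628294
  Tier 1: (14613/33687)²·(1−1270/14613)·1550/1270 = 0.20969891
  Tier 4: (2793/33687)²·(1−191/2793)·429.4/191 = 0.014397339
  → Var(ȳ_str) = 0.29383089.
Var(ȳ_srs) = (1 − 3115/33687)·2117/3115 = 0.61677153.
deff = 0.29383089 / 0.61677153 = 0.4764.

0.4764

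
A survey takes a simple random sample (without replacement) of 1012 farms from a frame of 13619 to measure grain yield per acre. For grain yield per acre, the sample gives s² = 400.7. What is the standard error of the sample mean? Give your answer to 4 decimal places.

Under SRS without replacement, Var(ȳ) = (1 − f)·s²/n with f = n/N = 1012/13619 = 0.07430795.
Var(ȳ) = (1 − 0.07430795)·400.7/1012 = 0.92569205·0.39594862 = 0.36652649.
SE(ȳ) = √(0.36652649) = 0.6054.

0.6054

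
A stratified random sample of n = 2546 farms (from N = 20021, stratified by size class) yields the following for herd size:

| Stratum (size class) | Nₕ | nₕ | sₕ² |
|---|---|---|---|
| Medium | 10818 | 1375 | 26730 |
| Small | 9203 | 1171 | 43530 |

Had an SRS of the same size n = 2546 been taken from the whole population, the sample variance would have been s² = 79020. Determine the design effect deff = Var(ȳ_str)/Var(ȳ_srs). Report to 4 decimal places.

0.4359

Var(ȳ_str) = Σ Wₕ²(1−fₕ)sₕ²/nₕ with Wₕ = Nₕ/20021:
  Medium: (10818/20021)²·(1−1375/10818)·26730/1375 = 4.9542931
  Small: (9203/20021)²·(1−1171/9203)·43530/1171 = 6.8550932
  → Var(ȳ_str) = 11.809386.
Var(ȳ_srs) = (1 − 2546/20021)·79020/2546 = 27.090065.
deff = 11.809386 / 27.090065 = 0.4359.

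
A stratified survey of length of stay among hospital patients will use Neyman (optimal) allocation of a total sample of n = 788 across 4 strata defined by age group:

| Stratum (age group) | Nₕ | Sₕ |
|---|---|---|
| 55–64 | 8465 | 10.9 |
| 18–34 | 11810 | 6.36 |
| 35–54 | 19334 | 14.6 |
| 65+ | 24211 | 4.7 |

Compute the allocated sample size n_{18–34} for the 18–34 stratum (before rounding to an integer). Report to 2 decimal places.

Neyman allocation: nₕ = n·NₕSₕ / Σⱼ NⱼSⱼ.
Σ NⱼSⱼ = 8465·10.9 + 11810·6.36 + 19334·14.6 + 24211·4.7 = 563448.2.
n_{18–34} = 788·11810·6.36 / 563448.2 = 105.05.

105.05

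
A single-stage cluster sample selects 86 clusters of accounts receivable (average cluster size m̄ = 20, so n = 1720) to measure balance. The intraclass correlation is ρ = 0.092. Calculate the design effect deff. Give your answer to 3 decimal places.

deff = 1 + (20 − 1)·0.092 = 1 + 1.748 = 2.748.

2.748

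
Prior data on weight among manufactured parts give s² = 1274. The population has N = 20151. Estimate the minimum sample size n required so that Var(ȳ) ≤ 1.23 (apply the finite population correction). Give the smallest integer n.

986

Without fpc, n₀ = s²/D = 1274/1.23 = 1035.7724.
With fpc, (1 − n/N)·s²/n ≤ D requires n ≥ n₀/(1 + n₀/N) = 1035.7724/(1 + 1035.7724/20151) = 985.1359.
Rounding up, n = 986.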